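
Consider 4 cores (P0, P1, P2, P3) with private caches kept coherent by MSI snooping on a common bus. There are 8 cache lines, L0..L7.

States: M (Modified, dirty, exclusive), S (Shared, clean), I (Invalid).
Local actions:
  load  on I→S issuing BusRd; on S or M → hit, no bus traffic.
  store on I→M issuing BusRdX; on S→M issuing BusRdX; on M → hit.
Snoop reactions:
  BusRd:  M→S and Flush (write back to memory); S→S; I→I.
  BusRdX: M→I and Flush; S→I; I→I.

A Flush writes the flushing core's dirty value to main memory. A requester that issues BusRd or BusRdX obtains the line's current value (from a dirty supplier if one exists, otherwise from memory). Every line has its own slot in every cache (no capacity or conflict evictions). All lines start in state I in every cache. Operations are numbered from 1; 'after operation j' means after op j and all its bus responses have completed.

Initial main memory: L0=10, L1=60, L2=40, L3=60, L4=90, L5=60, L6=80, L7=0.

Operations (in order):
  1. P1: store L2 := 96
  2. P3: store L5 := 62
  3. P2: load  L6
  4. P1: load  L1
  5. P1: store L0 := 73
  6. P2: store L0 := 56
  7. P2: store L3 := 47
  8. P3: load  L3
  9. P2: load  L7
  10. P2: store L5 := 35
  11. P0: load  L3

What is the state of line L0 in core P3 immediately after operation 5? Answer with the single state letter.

state = I

step 1: P1: store L2 := 96  ⟶  IMII  (L2)  txn=BusRdX  M[L2]=40
step 2: P3: store L5 := 62  ⟶  IIIM  (L5)  txn=BusRdX  M[L5]=60
step 3: P2: load  L6  ⟶  IISI  (L6)  txn=BusRd  M[L6]=80
step 4: P1: load  L1  ⟶  ISII  (L1)  txn=BusRd  M[L1]=60
step 5: P1: store L0 := 73  ⟶  IMII  (L0)  txn=BusRdX  M[L0]=10
step 6: P2: store L0 := 56  ⟶  IIMI  (L0)  txn=BusRdX+Flush  M[L0]=73
step 7: P2: store L3 := 47  ⟶  IIMI  (L3)  txn=BusRdX  M[L3]=60
step 8: P3: load  L3  ⟶  IISS  (L3)  txn=BusRd+Flush  M[L3]=47
step 9: P2: load  L7  ⟶  IISI  (L7)  txn=BusRd  M[L7]=0
step 10: P2: store L5 := 35  ⟶  IIMI  (L5)  txn=BusRdX+Flush  M[L5]=62
step 11: P0: load  L3  ⟶  SISS  (L3)  txn=BusRd  M[L3]=47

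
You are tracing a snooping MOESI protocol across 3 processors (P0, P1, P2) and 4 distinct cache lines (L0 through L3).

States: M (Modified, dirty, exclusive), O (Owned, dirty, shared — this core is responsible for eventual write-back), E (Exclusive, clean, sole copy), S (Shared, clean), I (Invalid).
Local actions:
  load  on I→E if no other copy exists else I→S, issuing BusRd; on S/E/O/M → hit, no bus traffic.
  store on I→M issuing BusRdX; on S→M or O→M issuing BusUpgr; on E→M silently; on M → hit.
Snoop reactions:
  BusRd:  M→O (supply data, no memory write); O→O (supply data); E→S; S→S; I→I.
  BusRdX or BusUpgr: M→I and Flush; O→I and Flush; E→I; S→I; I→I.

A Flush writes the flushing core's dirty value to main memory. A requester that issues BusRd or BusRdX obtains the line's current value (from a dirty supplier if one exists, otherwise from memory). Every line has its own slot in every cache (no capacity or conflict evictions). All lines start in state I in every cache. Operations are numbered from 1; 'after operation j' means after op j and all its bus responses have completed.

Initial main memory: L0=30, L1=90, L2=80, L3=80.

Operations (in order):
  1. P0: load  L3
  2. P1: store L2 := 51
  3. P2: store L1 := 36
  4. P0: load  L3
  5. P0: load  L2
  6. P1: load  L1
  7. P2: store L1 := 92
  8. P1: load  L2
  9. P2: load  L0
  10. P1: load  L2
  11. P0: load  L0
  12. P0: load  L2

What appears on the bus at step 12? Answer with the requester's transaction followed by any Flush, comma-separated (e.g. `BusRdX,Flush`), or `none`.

bus = none

  op1 P0: load  L3 → E/I/I on L3; bus BusRd; mem=80
  op2 P1: store L2 := 51 → I/M/I on L2; bus BusRdX; mem=80
  op3 P2: store L1 := 36 → I/I/M on L1; bus BusRdX; mem=90
  op4 P0: load  L3 → E/I/I on L3; bus (none); mem=80
  op5 P0: load  L2 → S/O/I on L2; bus BusRd; mem=80
  op6 P1: load  L1 → I/S/O on L1; bus BusRd; mem=90
  op7 P2: store L1 := 92 → I/I/M on L1; bus BusUpgr; mem=90
  op8 P1: load  L2 → S/O/I on L2; bus (none); mem=80
  op9 P2: load  L0 → I/I/E on L0; bus BusRd; mem=30
  op10 P1: load  L2 → S/O/I on L2; bus (none); mem=80
  op11 P0: load  L0 → S/I/S on L0; bus BusRd; mem=30
  op12 P0: load  L2 → S/O/I on L2; bus (none); mem=80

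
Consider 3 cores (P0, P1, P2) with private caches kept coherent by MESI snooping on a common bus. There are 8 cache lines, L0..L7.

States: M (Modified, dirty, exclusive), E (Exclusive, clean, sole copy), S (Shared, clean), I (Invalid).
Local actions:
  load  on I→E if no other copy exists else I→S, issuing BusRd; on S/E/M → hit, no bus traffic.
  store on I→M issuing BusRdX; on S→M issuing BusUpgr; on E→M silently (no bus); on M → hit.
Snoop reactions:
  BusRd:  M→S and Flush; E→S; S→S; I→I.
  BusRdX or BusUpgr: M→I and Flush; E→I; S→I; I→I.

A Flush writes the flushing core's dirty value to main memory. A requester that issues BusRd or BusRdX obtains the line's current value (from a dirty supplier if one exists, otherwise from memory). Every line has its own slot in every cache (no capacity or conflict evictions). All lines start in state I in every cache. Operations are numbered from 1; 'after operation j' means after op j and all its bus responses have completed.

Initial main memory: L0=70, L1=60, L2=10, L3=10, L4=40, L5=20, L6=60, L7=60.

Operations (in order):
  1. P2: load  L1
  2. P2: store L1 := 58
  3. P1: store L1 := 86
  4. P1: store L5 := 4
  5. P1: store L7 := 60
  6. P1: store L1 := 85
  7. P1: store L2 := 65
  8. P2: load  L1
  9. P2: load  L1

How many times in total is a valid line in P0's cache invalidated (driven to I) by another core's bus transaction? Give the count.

  op1 P2: load  L1 → I/I/E on L1; bus BusRd; mem=60
  op2 P2: store L1 := 58 → I/I/M on L1; bus (none); mem=60
  op3 P1: store L1 := 86 → I/M/I on L1; bus BusRdX Flush; mem=58
  op4 P1: store L5 := 4 → I/M/I on L5; bus BusRdX; mem=20
  op5 P1: store L7 := 60 → I/M/I on L7; bus BusRdX; mem=60
  op6 P1: store L1 := 85 → I/M/I on L1; bus (none); mem=58
  op7 P1: store L2 := 65 → I/M/I on L2; bus BusRdX; mem=10
  op8 P2: load  L1 → I/S/S on L1; bus BusRd Flush; mem=85
  op9 P2: load  L1 → I/S/S on L1; bus (none); mem=85

invalidations = 0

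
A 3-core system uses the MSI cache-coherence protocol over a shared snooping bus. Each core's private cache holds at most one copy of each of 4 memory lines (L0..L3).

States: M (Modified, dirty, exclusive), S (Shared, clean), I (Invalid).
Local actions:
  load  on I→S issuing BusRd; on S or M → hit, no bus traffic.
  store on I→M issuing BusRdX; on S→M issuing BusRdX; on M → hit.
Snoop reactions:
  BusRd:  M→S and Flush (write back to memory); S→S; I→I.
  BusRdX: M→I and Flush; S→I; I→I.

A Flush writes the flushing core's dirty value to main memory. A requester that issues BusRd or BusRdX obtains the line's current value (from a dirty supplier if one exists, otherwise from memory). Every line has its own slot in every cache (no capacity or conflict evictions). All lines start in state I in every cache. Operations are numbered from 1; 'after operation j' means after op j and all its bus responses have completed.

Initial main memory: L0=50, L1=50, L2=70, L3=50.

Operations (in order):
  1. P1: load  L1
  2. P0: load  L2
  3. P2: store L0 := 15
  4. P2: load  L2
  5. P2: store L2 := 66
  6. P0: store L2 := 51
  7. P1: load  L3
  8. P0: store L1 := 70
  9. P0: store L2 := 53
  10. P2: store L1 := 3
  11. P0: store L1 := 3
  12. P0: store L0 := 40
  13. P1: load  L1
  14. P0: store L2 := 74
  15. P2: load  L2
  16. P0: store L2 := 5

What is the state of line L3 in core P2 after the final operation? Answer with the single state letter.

  op1 P1: load  L1 → I/S/I on L1; bus BusRd; mem=50
  op2 P0: load  L2 → S/I/I on L2; bus BusRd; mem=70
  op3 P2: store L0 := 15 → I/I/M on L0; bus BusRdX; mem=50
  op4 P2: load  L2 → S/I/S on L2; bus BusRd; mem=70
  op5 P2: store L2 := 66 → I/I/M on L2; bus BusRdX; mem=70
  op6 P0: store L2 := 51 → M/I/I on L2; bus BusRdX Flush; mem=66
  op7 P1: load  L3 → I/S/I on L3; bus BusRd; mem=50
  op8 P0: store L1 := 70 → M/I/I on L1; bus BusRdX; mem=50
  op9 P0: store L2 := 53 → M/I/I on L2; bus (none); mem=66
  op10 P2: store L1 := 3 → I/I/M on L1; bus BusRdX Flush; mem=70
  op11 P0: store L1 := 3 → M/I/I on L1; bus BusRdX Flush; mem=3
  op12 P0: store L0 := 40 → M/I/I on L0; bus BusRdX Flush; mem=15
  op13 P1: load  L1 → S/S/I on L1; bus BusRd Flush; mem=3
  op14 P0: store L2 := 74 → M/I/I on L2; bus (none); mem=66
  op15 P2: load  L2 → S/I/S on L2; bus BusRd Flush; mem=74
  op16 P0: store L2 := 5 → M/I/I on L2; bus BusRdX; mem=74

state = I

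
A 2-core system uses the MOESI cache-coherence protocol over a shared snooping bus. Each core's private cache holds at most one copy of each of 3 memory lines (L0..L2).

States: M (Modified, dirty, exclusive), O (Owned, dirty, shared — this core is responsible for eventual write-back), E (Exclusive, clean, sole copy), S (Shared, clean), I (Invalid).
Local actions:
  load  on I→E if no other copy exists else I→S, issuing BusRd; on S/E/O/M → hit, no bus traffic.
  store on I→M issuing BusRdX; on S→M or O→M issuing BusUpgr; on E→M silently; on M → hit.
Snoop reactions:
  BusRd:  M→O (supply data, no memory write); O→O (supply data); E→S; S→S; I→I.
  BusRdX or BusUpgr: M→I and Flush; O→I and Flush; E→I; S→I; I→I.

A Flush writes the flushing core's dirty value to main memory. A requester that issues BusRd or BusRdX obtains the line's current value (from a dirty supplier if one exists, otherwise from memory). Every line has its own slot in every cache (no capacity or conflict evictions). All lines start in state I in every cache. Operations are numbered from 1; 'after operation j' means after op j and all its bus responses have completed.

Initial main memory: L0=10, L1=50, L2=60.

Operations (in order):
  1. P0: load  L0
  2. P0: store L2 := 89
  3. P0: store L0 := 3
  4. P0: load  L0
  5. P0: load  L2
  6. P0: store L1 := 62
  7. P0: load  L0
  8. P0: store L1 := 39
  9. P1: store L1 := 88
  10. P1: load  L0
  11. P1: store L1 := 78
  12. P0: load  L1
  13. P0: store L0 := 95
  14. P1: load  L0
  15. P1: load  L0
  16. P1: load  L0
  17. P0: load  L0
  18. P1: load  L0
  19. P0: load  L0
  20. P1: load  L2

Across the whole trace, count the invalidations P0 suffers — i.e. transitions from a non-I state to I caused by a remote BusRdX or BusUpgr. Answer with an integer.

invalidations = 1

  op1 P0: load  L0 → E/I on L0; bus BusRd; mem=10
  op2 P0: store L2 := 89 → M/I on L2; bus BusRdX; mem=60
  op3 P0: store L0 := 3 → M/I on L0; bus (none); mem=10
  op4 P0: load  L0 → M/I on L0; bus (none); mem=10
  op5 P0: load  L2 → M/I on L2; bus (none); mem=60
  op6 P0: store L1 := 62 → M/I on L1; bus BusRdX; mem=50
  op7 P0: load  L0 → M/I on L0; bus (none); mem=10
  op8 P0: store L1 := 39 → M/I on L1; bus (none); mem=50
  op9 P1: store L1 := 88 → I/M on L1; bus BusRdX Flush; mem=39
  op10 P1: load  L0 → O/S on L0; bus BusRd; mem=10
  op11 P1: store L1 := 78 → I/M on L1; bus (none); mem=39
  op12 P0: load  L1 → S/O on L1; bus BusRd; mem=39
  op13 P0: store L0 := 95 → M/I on L0; bus BusUpgr; mem=10
  op14 P1: load  L0 → O/S on L0; bus BusRd; mem=10
  op15 P1: load  L0 → O/S on L0; bus (none); mem=10
  op16 P1: load  L0 → O/S on L0; bus (none); mem=10
  op17 P0: load  L0 → O/S on L0; bus (none); mem=10
  op18 P1: load  L0 → O/S on L0; bus (none); mem=10
  op19 P0: load  L0 → O/S on L0; bus (none); mem=10
  op20 P1: load  L2 → O/S on L2; bus BusRd; mem=60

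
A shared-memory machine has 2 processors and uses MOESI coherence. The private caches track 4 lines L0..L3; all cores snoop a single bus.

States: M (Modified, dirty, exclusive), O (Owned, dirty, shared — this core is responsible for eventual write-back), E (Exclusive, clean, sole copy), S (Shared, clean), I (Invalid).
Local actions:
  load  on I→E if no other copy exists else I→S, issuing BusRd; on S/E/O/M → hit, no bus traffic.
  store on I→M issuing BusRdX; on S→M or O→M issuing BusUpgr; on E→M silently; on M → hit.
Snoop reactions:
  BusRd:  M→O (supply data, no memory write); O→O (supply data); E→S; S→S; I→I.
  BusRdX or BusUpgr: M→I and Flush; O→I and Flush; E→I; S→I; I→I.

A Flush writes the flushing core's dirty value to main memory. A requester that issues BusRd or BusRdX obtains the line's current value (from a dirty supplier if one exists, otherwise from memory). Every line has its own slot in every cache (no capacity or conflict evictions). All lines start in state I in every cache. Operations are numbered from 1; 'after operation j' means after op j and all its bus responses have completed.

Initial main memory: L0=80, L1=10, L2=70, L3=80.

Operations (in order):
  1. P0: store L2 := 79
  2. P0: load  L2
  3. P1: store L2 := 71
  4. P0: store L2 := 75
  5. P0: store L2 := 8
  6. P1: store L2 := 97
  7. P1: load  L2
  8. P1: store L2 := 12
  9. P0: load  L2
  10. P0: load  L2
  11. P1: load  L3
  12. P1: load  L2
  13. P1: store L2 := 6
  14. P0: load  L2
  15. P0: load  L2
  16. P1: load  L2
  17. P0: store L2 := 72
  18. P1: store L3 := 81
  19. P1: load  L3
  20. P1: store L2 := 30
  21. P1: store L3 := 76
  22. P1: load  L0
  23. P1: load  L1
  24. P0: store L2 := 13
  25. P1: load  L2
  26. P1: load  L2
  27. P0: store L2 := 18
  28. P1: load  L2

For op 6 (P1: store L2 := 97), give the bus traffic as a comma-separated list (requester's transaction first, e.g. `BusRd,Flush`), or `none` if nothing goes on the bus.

bus = BusRdX,Flush

[1] P0: store L2 := 79 | P0:M(79), P1:I | bus: BusRdX
[2] P0: load  L2 | P0:M(79), P1:I | bus: none
[3] P1: store L2 := 71 | P0:I, P1:M(71) | bus: BusRdX,Flush
[4] P0: store L2 := 75 | P0:M(75), P1:I | bus: BusRdX,Flush
[5] P0: store L2 := 8 | P0:M(8), P1:I | bus: none
[6] P1: store L2 := 97 | P0:I, P1:M(97) | bus: BusRdX,Flush
[7] P1: load  L2 | P0:I, P1:M(97) | bus: none
[8] P1: store L2 := 12 | P0:I, P1:M(12) | bus: none
[9] P0: load  L2 | P0:S(12), P1:O(12) | bus: BusRd
[10] P0: load  L2 | P0:S(12), P1:O(12) | bus: none
[11] P1: load  L3 | P0:I, P1:E(80) | bus: BusRd
[12] P1: load  L2 | P0:S(12), P1:O(12) | bus: none
[13] P1: store L2 := 6 | P0:I, P1:M(6) | bus: BusUpgr
[14] P0: load  L2 | P0:S(6), P1:O(6) | bus: BusRd
[15] P0: load  L2 | P0:S(6), P1:O(6) | bus: none
[16] P1: load  L2 | P0:S(6), P1:O(6) | bus: none
[17] P0: store L2 := 72 | P0:M(72), P1:I | bus: BusUpgr,Flush
[18] P1: store L3 := 81 | P0:I, P1:M(81) | bus: none
[19] P1: load  L3 | P0:I, P1:M(81) | bus: none
[20] P1: store L2 := 30 | P0:I, P1:M(30) | bus: BusRdX,Flush
[21] P1: store L3 := 76 | P0:I, P1:M(76) | bus: none
[22] P1: load  L0 | P0:I, P1:E(80) | bus: BusRd
[23] P1: load  L1 | P0:I, P1:E(10) | bus: BusRd
[24] P0: store L2 := 13 | P0:M(13), P1:I | bus: BusRdX,Flush
[25] P1: load  L2 | P0:O(13), P1:S(13) | bus: BusRd
[26] P1: load  L2 | P0:O(13), P1:S(13) | bus: none
[27] P0: store L2 := 18 | P0:M(18), P1:I | bus: BusUpgr
[28] P1: load  L2 | P0:O(18), P1:S(18) | bus: BusRd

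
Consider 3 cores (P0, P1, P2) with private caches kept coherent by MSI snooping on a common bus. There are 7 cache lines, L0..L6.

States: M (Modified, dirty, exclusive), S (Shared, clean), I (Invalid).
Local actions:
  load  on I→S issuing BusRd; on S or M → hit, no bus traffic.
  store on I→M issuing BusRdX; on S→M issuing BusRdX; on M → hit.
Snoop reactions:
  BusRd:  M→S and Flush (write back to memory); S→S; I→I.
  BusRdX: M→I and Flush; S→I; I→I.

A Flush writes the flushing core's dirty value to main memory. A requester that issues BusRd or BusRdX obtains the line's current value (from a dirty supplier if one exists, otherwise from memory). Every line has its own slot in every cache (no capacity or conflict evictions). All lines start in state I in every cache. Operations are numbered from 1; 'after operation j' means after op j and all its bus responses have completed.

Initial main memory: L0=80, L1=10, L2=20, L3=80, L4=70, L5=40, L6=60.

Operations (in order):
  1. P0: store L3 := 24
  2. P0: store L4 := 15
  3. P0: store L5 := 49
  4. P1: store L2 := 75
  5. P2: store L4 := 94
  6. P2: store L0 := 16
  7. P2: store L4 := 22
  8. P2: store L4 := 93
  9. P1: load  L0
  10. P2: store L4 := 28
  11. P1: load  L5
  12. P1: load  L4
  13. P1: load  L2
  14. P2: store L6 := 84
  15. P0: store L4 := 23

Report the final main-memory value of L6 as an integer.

memory[L6] = 60

1. P0: store L3 := 24  bus=[BusRdX]  L3: P0=M P1=I P2=I  mem[L3]=80
2. P0: store L4 := 15  bus=[BusRdX]  L4: P0=M P1=I P2=I  mem[L4]=70
3. P0: store L5 := 49  bus=[BusRdX]  L5: P0=M P1=I P2=I  mem[L5]=40
4. P1: store L2 := 75  bus=[BusRdX]  L2: P0=I P1=M P2=I  mem[L2]=20
5. P2: store L4 := 94  bus=[BusRdX,Flush]  L4: P0=I P1=I P2=M  mem[L4]=15
6. P2: store L0 := 16  bus=[BusRdX]  L0: P0=I P1=I P2=M  mem[L0]=80
7. P2: store L4 := 22  bus=[-]  L4: P0=I P1=I P2=M  mem[L4]=15
8. P2: store L4 := 93  bus=[-]  L4: P0=I P1=I P2=M  mem[L4]=15
9. P1: load  L0  bus=[BusRd,Flush]  L0: P0=I P1=S P2=S  mem[L0]=16
10. P2: store L4 := 28  bus=[-]  L4: P0=I P1=I P2=M  mem[L4]=15
11. P1: load  L5  bus=[BusRd,Flush]  L5: P0=S P1=S P2=I  mem[L5]=49
12. P1: load  L4  bus=[BusRd,Flush]  L4: P0=I P1=S P2=S  mem[L4]=28
13. P1: load  L2  bus=[-]  L2: P0=I P1=M P2=I  mem[L2]=20
14. P2: store L6 := 84  bus=[BusRdX]  L6: P0=I P1=I P2=M  mem[L6]=60
15. P0: store L4 := 23  bus=[BusRdX]  L4: P0=M P1=I P2=I  mem[L4]=28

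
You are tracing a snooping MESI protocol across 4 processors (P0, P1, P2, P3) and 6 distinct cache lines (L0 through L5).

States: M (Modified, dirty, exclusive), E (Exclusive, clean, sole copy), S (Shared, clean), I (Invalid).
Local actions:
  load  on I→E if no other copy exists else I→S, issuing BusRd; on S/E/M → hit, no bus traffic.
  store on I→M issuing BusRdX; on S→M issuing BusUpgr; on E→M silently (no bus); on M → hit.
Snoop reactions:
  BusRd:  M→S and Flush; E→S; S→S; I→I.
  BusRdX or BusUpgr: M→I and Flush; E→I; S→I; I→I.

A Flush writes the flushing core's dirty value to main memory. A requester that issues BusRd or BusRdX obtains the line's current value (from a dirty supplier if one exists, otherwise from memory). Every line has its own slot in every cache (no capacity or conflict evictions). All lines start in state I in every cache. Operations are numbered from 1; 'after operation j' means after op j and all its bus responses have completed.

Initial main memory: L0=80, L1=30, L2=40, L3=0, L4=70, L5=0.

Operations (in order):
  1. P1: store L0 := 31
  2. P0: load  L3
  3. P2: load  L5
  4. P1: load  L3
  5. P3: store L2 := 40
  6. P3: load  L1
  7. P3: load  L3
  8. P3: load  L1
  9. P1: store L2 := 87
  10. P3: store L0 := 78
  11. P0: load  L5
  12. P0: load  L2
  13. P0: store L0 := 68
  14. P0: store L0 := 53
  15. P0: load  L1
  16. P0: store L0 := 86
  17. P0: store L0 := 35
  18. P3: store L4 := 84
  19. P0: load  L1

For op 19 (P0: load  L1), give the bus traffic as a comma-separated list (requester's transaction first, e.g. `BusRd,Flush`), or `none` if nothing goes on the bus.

[1] P1: store L0 := 31 | P0:I, P1:M(31), P2:I, P3:I | bus: BusRdX
[2] P0: load  L3 | P0:E(0), P1:I, P2:I, P3:I | bus: BusRd
[3] P2: load  L5 | P0:I, P1:I, P2:E(0), P3:I | bus: BusRd
[4] P1: load  L3 | P0:S(0), P1:S(0), P2:I, P3:I | bus: BusRd
[5] P3: store L2 := 40 | P0:I, P1:I, P2:I, P3:M(40) | bus: BusRdX
[6] P3: load  L1 | P0:I, P1:I, P2:I, P3:E(30) | bus: BusRd
[7] P3: load  L3 | P0:S(0), P1:S(0), P2:I, P3:S(0) | bus: BusRd
[8] P3: load  L1 | P0:I, P1:I, P2:I, P3:E(30) | bus: none
[9] P1: store L2 := 87 | P0:I, P1:M(87), P2:I, P3:I | bus: BusRdX,Flush
[10] P3: store L0 := 78 | P0:I, P1:I, P2:I, P3:M(78) | bus: BusRdX,Flush
[11] P0: load  L5 | P0:S(0), P1:I, P2:S(0), P3:I | bus: BusRd
[12] P0: load  L2 | P0:S(87), P1:S(87), P2:I, P3:I | bus: BusRd,Flush
[13] P0: store L0 := 68 | P0:M(68), P1:I, P2:I, P3:I | bus: BusRdX,Flush
[14] P0: store L0 := 53 | P0:M(53), P1:I, P2:I, P3:I | bus: none
[15] P0: load  L1 | P0:S(30), P1:I, P2:I, P3:S(30) | bus: BusRd
[16] P0: store L0 := 86 | P0:M(86), P1:I, P2:I, P3:I | bus: none
[17] P0: store L0 := 35 | P0:M(35), P1:I, P2:I, P3:I | bus: none
[18] P3: store L4 := 84 | P0:I, P1:I, P2:I, P3:M(84) | bus: BusRdX
[19] P0: load  L1 | P0:S(30), P1:I, P2:I, P3:S(30) | bus: none

bus = none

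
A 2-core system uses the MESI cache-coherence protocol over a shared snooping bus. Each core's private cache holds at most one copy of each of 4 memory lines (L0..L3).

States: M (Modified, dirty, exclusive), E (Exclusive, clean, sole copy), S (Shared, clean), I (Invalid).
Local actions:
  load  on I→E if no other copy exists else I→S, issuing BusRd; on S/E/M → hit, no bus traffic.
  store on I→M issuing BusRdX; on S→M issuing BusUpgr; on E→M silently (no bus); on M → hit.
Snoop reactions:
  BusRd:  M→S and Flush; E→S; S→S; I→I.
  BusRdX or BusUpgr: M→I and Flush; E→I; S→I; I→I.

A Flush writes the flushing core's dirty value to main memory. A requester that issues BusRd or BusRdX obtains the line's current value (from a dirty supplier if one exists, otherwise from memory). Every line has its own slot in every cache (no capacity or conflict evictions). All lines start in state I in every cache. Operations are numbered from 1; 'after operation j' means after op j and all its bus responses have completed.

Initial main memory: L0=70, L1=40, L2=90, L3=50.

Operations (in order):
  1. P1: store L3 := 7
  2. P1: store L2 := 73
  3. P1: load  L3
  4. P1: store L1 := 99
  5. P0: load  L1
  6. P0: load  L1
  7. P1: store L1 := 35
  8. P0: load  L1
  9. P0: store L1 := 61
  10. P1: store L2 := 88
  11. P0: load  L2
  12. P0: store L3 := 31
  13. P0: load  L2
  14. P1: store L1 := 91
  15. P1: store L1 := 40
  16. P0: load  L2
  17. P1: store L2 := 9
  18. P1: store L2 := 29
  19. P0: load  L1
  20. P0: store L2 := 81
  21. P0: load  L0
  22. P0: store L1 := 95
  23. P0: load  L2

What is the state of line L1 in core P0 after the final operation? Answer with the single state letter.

  op1 P1: store L3 := 7 → I/M on L3; bus BusRdX; mem=50
  op2 P1: store L2 := 73 → I/M on L2; bus BusRdX; mem=90
  op3 P1: load  L3 → I/M on L3; bus (none); mem=50
  op4 P1: store L1 := 99 → I/M on L1; bus BusRdX; mem=40
  op5 P0: load  L1 → S/S on L1; bus BusRd Flush; mem=99
  op6 P0: load  L1 → S/S on L1; bus (none); mem=99
  op7 P1: store L1 := 35 → I/M on L1; bus BusUpgr; mem=99
  op8 P0: load  L1 → S/S on L1; bus BusRd Flush; mem=35
  op9 P0: store L1 := 61 → M/I on L1; bus BusUpgr; mem=35
  op10 P1: store L2 := 88 → I/M on L2; bus (none); mem=90
  op11 P0: load  L2 → S/S on L2; bus BusRd Flush; mem=88
  op12 P0: store L3 := 31 → M/I on L3; bus BusRdX Flush; mem=7
  op13 P0: load  L2 → S/S on L2; bus (none); mem=88
  op14 P1: store L1 := 91 → I/M on L1; bus BusRdX Flush; mem=61
  op15 P1: store L1 := 40 → I/M on L1; bus (none); mem=61
  op16 P0: load  L2 → S/S on L2; bus (none); mem=88
  op17 P1: store L2 := 9 → I/M on L2; bus BusUpgr; mem=88
  op18 P1: store L2 := 29 → I/M on L2; bus (none); mem=88
  op19 P0: load  L1 → S/S on L1; bus BusRd Flush; mem=40
  op20 P0: store L2 := 81 → M/I on L2; bus BusRdX Flush; mem=29
  op21 P0: load  L0 → E/I on L0; bus BusRd; mem=70
  op22 P0: store L1 := 95 → M/I on L1; bus BusUpgr; mem=40
  op23 P0: load  L2 → M/I on L2; bus (none); mem=29

state = M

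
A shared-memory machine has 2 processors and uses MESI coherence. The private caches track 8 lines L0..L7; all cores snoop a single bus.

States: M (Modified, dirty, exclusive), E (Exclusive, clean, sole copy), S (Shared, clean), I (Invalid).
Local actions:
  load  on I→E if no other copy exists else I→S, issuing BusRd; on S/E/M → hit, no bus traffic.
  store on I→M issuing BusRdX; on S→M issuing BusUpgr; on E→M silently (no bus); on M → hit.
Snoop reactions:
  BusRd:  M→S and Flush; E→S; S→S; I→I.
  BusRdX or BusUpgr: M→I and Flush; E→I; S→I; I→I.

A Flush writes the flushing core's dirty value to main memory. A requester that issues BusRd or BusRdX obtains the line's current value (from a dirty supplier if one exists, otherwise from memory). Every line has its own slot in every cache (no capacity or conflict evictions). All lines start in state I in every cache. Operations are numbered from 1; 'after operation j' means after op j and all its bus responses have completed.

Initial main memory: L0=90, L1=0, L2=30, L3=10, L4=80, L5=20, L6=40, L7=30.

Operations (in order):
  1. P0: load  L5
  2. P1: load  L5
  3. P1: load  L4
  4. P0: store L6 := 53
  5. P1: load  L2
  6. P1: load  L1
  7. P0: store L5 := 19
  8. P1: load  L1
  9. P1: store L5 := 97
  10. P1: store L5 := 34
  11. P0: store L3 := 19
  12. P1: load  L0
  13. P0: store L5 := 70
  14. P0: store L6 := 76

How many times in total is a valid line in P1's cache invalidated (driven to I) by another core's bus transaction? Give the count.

invalidations = 2

1. P0: load  L5  bus=[BusRd]  L5: P0=E P1=I  mem[L5]=20
2. P1: load  L5  bus=[BusRd]  L5: P0=S P1=S  mem[L5]=20
3. P1: load  L4  bus=[BusRd]  L4: P0=I P1=E  mem[L4]=80
4. P0: store L6 := 53  bus=[BusRdX]  L6: P0=M P1=I  mem[L6]=40
5. P1: load  L2  bus=[BusRd]  L2: P0=I P1=E  mem[L2]=30
6. P1: load  L1  bus=[BusRd]  L1: P0=I P1=E  mem[L1]=0
7. P0: store L5 := 19  bus=[BusUpgr]  L5: P0=M P1=I  mem[L5]=20
8. P1: load  L1  bus=[-]  L1: P0=I P1=E  mem[L1]=0
9. P1: store L5 := 97  bus=[BusRdX,Flush]  L5: P0=I P1=M  mem[L5]=19
10. P1: store L5 := 34  bus=[-]  L5: P0=I P1=M  mem[L5]=19
11. P0: store L3 := 19  bus=[BusRdX]  L3: P0=M P1=I  mem[L3]=10
12. P1: load  L0  bus=[BusRd]  L0: P0=I P1=E  mem[L0]=90
13. P0: store L5 := 70  bus=[BusRdX,Flush]  L5: P0=M P1=I  mem[L5]=34
14. P0: store L6 := 76  bus=[-]  L6: P0=M P1=I  mem[L6]=40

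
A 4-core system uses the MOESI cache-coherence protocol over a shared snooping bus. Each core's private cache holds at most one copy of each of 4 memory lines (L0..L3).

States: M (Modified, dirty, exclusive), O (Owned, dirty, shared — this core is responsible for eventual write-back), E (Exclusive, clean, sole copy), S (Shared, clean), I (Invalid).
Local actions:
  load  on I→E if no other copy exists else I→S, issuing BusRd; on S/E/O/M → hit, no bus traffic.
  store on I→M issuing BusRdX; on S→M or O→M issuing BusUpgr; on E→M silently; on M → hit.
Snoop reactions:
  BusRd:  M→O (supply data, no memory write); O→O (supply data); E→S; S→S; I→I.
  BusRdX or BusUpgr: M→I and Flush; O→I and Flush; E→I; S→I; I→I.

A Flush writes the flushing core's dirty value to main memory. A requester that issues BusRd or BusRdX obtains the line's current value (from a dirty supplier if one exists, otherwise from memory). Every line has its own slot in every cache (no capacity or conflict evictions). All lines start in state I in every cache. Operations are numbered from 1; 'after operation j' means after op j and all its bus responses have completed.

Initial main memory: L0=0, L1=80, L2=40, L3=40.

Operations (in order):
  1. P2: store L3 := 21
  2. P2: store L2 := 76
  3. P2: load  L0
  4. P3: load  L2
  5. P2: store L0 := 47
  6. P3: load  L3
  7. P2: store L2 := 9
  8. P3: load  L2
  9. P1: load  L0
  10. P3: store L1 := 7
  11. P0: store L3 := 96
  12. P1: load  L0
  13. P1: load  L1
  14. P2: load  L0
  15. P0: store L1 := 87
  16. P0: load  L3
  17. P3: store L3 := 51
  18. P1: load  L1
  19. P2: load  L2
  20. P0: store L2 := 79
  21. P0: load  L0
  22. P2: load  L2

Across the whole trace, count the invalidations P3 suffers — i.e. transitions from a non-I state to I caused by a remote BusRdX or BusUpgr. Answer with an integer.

invalidations = 4

[1] P2: store L3 := 21 | P0:I, P1:I, P2:M(21), P3:I | bus: BusRdX
[2] P2: store L2 := 76 | P0:I, P1:I, P2:M(76), P3:I | bus: BusRdX
[3] P2: load  L0 | P0:I, P1:I, P2:E(0), P3:I | bus: BusRd
[4] P3: load  L2 | P0:I, P1:I, P2:O(76), P3:S(76) | bus: BusRd
[5] P2: store L0 := 47 | P0:I, P1:I, P2:M(47), P3:I | bus: none
[6] P3: load  L3 | P0:I, P1:I, P2:O(21), P3:S(21) | bus: BusRd
[7] P2: store L2 := 9 | P0:I, P1:I, P2:M(9), P3:I | bus: BusUpgr
[8] P3: load  L2 | P0:I, P1:I, P2:O(9), P3:S(9) | bus: BusRd
[9] P1: load  L0 | P0:I, P1:S(47), P2:O(47), P3:I | bus: BusRd
[10] P3: store L1 := 7 | P0:I, P1:I, P2:I, P3:M(7) | bus: BusRdX
[11] P0: store L3 := 96 | P0:M(96), P1:I, P2:I, P3:I | bus: BusRdX,Flush
[12] P1: load  L0 | P0:I, P1:S(47), P2:O(47), P3:I | bus: none
[13] P1: load  L1 | P0:I, P1:S(7), P2:I, P3:O(7) | bus: BusRd
[14] P2: load  L0 | P0:I, P1:S(47), P2:O(47), P3:I | bus: none
[15] P0: store L1 := 87 | P0:M(87), P1:I, P2:I, P3:I | bus: BusRdX,Flush
[16] P0: load  L3 | P0:M(96), P1:I, P2:I, P3:I | bus: none
[17] P3: store L3 := 51 | P0:I, P1:I, P2:I, P3:M(51) | bus: BusRdX,Flush
[18] P1: load  L1 | P0:O(87), P1:S(87), P2:I, P3:I | bus: BusRd
[19] P2: load  L2 | P0:I, P1:I, P2:O(9), P3:S(9) | bus: none
[20] P0: store L2 := 79 | P0:M(79), P1:I, P2:I, P3:I | bus: BusRdX,Flush
[21] P0: load  L0 | P0:S(47), P1:S(47), P2:O(47), P3:I | bus: BusRd
[22] P2: load  L2 | P0:O(79), P1:I, P2:S(79), P3:I | bus: BusRd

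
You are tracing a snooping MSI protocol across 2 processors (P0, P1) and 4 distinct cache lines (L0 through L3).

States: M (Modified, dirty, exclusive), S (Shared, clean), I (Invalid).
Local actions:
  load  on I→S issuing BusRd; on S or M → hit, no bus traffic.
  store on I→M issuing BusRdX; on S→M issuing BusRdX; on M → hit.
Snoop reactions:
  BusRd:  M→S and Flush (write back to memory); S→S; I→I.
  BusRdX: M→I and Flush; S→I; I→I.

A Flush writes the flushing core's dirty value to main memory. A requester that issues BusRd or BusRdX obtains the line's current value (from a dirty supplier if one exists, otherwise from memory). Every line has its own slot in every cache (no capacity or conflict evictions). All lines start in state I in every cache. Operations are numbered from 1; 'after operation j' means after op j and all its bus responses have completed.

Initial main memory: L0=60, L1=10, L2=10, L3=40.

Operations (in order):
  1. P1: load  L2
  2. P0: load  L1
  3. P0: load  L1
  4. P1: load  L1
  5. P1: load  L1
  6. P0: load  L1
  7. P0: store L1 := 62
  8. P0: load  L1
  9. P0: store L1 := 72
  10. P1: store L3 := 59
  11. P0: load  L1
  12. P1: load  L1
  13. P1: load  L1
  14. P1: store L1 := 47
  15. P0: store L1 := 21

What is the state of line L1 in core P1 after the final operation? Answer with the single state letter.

1. P1: load  L2  bus=[BusRd]  L2: P0=I P1=S  mem[L2]=10
2. P0: load  L1  bus=[BusRd]  L1: P0=S P1=I  mem[L1]=10
3. P0: load  L1  bus=[-]  L1: P0=S P1=I  mem[L1]=10
4. P1: load  L1  bus=[BusRd]  L1: P0=S P1=S  mem[L1]=10
5. P1: load  L1  bus=[-]  L1: P0=S P1=S  mem[L1]=10
6. P0: load  L1  bus=[-]  L1: P0=S P1=S  mem[L1]=10
7. P0: store L1 := 62  bus=[BusRdX]  L1: P0=M P1=I  mem[L1]=10
8. P0: load  L1  bus=[-]  L1: P0=M P1=I  mem[L1]=10
9. P0: store L1 := 72  bus=[-]  L1: P0=M P1=I  mem[L1]=10
10. P1: store L3 := 59  bus=[BusRdX]  L3: P0=I P1=M  mem[L3]=40
11. P0: load  L1  bus=[-]  L1: P0=M P1=I  mem[L1]=10
12. P1: load  L1  bus=[BusRd,Flush]  L1: P0=S P1=S  mem[L1]=72
13. P1: load  L1  bus=[-]  L1: P0=S P1=S  mem[L1]=72
14. P1: store L1 := 47  bus=[BusRdX]  L1: P0=I P1=M  mem[L1]=72
15. P0: store L1 := 21  bus=[BusRdX,Flush]  L1: P0=M P1=I  mem[L1]=47

state = I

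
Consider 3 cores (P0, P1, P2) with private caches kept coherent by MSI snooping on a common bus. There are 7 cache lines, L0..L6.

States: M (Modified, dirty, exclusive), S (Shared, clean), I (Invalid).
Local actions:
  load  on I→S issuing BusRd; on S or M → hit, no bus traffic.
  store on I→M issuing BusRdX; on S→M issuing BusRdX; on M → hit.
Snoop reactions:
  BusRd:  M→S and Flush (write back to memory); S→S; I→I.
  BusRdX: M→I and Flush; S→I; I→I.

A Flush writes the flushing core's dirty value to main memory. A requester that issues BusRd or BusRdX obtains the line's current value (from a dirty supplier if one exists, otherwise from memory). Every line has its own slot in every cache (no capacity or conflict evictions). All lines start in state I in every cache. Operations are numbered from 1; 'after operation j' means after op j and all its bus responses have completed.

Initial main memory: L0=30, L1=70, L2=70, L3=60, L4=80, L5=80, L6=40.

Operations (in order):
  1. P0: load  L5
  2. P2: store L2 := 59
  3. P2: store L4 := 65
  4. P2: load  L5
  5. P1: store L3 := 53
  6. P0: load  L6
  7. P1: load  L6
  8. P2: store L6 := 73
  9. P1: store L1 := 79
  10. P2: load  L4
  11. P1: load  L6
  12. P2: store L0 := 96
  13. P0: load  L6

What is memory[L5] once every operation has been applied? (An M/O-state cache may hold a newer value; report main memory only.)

step 1: P0: load  L5  ⟶  SII  (L5)  txn=BusRd  M[L5]=80
step 2: P2: store L2 := 59  ⟶  IIM  (L2)  txn=BusRdX  M[L2]=70
step 3: P2: store L4 := 65  ⟶  IIM  (L4)  txn=BusRdX  M[L4]=80
step 4: P2: load  L5  ⟶  SIS  (L5)  txn=BusRd  M[L5]=80
step 5: P1: store L3 := 53  ⟶  IMI  (L3)  txn=BusRdX  M[L3]=60
step 6: P0: load  L6  ⟶  SII  (L6)  txn=BusRd  M[L6]=40
step 7: P1: load  L6  ⟶  SSI  (L6)  txn=BusRd  M[L6]=40
step 8: P2: store L6 := 73  ⟶  IIM  (L6)  txn=BusRdX  M[L6]=40
step 9: P1: store L1 := 79  ⟶  IMI  (L1)  txn=BusRdX  M[L1]=70
step 10: P2: load  L4  ⟶  IIM  (L4)  txn=∅  M[L4]=80
step 11: P1: load  L6  ⟶  ISS  (L6)  txn=BusRd+Flush  M[L6]=73
step 12: P2: store L0 := 96  ⟶  IIM  (L0)  txn=BusRdX  M[L0]=30
step 13: P0: load  L6  ⟶  SSS  (L6)  txn=BusRd  M[L6]=73

memory[L5] = 80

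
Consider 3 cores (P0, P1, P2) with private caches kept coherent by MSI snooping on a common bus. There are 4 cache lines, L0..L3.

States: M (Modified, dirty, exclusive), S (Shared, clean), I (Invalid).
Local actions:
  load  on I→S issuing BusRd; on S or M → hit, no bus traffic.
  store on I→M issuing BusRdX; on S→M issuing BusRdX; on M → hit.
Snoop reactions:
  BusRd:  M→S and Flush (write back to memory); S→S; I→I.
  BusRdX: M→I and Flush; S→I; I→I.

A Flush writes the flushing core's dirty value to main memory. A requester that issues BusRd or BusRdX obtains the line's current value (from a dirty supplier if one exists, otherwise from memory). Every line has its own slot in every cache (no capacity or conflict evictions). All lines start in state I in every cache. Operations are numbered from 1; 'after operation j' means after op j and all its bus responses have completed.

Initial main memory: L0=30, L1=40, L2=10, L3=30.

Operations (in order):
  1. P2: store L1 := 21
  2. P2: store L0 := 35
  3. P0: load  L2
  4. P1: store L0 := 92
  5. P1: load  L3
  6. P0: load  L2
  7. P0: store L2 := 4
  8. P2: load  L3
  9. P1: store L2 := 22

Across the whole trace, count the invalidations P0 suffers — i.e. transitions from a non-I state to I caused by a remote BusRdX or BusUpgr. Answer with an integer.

  op1 P2: store L1 := 21 → I/I/M on L1; bus BusRdX; mem=40
  op2 P2: store L0 := 35 → I/I/M on L0; bus BusRdX; mem=30
  op3 P0: load  L2 → S/I/I on L2; bus BusRd; mem=10
  op4 P1: store L0 := 92 → I/M/I on L0; bus BusRdX Flush; mem=35
  op5 P1: load  L3 → I/S/I on L3; bus BusRd; mem=30
  op6 P0: load  L2 → S/I/I on L2; bus (none); mem=10
  op7 P0: store L2 := 4 → M/I/I on L2; bus BusRdX; mem=10
  op8 P2: load  L3 → I/S/S on L3; bus BusRd; mem=30
  op9 P1: store L2 := 22 → I/M/I on L2; bus BusRdX Flush; mem=4

invalidations = 1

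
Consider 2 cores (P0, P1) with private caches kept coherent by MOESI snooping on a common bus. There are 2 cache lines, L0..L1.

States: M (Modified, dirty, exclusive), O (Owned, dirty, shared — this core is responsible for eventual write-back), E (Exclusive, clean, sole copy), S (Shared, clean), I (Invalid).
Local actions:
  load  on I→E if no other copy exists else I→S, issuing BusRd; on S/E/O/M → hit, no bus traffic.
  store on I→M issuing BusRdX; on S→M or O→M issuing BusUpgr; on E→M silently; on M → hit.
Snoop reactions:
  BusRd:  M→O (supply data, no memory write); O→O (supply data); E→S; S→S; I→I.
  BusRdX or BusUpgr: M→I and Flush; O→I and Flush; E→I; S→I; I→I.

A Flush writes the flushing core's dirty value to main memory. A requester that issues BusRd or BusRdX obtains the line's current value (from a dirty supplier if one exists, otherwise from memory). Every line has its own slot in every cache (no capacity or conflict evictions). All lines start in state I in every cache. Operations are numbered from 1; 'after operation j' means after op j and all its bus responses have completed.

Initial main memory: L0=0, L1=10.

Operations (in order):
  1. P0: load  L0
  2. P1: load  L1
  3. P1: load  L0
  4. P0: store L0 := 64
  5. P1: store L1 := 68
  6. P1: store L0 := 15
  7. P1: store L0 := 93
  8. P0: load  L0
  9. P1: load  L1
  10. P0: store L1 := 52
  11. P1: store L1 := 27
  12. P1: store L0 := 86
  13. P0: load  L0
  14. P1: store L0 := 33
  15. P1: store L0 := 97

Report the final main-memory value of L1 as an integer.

memory[L1] = 52

[1] P0: load  L0 | P0:E(0), P1:I | bus: BusRd
[2] P1: load  L1 | P0:I, P1:E(10) | bus: BusRd
[3] P1: load  L0 | P0:S(0), P1:S(0) | bus: BusRd
[4] P0: store L0 := 64 | P0:M(64), P1:I | bus: BusUpgr
[5] P1: store L1 := 68 | P0:I, P1:M(68) | bus: none
[6] P1: store L0 := 15 | P0:I, P1:M(15) | bus: BusRdX,Flush
[7] P1: store L0 := 93 | P0:I, P1:M(93) | bus: none
[8] P0: load  L0 | P0:S(93), P1:O(93) | bus: BusRd
[9] P1: load  L1 | P0:I, P1:M(68) | bus: none
[10] P0: store L1 := 52 | P0:M(52), P1:I | bus: BusRdX,Flush
[11] P1: store L1 := 27 | P0:I, P1:M(27) | bus: BusRdX,Flush
[12] P1: store L0 := 86 | P0:I, P1:M(86) | bus: BusUpgr
[13] P0: load  L0 | P0:S(86), P1:O(86) | bus: BusRd
[14] P1: store L0 := 33 | P0:I, P1:M(33) | bus: BusUpgr
[15] P1: store L0 := 97 | P0:I, P1:M(97) | bus: none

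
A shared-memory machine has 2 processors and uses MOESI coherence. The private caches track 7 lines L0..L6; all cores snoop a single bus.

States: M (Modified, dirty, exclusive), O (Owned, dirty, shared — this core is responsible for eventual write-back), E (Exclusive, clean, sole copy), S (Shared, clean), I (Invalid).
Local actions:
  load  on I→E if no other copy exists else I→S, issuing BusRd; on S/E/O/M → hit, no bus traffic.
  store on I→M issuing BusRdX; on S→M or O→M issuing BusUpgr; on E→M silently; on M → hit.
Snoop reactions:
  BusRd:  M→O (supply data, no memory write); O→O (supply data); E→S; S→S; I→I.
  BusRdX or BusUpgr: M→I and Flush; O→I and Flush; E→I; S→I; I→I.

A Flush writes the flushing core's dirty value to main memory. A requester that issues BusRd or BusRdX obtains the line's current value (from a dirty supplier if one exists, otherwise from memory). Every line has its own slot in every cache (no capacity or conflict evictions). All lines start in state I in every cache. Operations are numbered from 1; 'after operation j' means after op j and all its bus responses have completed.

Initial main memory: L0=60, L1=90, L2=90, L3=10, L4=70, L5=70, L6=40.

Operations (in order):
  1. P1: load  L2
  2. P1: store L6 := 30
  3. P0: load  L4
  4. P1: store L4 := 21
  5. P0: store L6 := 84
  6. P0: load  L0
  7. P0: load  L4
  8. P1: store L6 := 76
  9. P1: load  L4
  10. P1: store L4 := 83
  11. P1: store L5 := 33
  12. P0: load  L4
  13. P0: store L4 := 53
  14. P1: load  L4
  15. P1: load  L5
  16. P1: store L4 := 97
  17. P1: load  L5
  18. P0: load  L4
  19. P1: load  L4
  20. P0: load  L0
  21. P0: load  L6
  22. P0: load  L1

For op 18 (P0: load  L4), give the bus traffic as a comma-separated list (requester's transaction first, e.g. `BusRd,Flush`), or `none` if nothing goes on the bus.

bus = BusRd

  op1 P1: load  L2 → I/E on L2; bus BusRd; mem=90
  op2 P1: store L6 := 30 → I/M on L6; bus BusRdX; mem=40
  op3 P0: load  L4 → E/I on L4; bus BusRd; mem=70
  op4 P1: store L4 := 21 → I/M on L4; bus BusRdX; mem=70
  op5 P0: store L6 := 84 → M/I on L6; bus BusRdX Flush; mem=30
  op6 P0: load  L0 → E/I on L0; bus BusRd; mem=60
  op7 P0: load  L4 → S/O on L4; bus BusRd; mem=70
  op8 P1: store L6 := 76 → I/M on L6; bus BusRdX Flush; mem=84
  op9 P1: load  L4 → S/O on L4; bus (none); mem=70
  op10 P1: store L4 := 83 → I/M on L4; bus BusUpgr; mem=70
  op11 P1: store L5 := 33 → I/M on L5; bus BusRdX; mem=70
  op12 P0: load  L4 → S/O on L4; bus BusRd; mem=70
  op13 P0: store L4 := 53 → M/I on L4; bus BusUpgr Flush; mem=83
  op14 P1: load  L4 → O/S on L4; bus BusRd; mem=83
  op15 P1: load  L5 → I/M on L5; bus (none); mem=70
  op16 P1: store L4 := 97 → I/M on L4; bus BusUpgr Flush; mem=53
  op17 P1: load  L5 → I/M on L5; bus (none); mem=70
  op18 P0: load  L4 → S/O on L4; bus BusRd; mem=53
  op19 P1: load  L4 → S/O on L4; bus (none); mem=53
  op20 P0: load  L0 → E/I on L0; bus (none); mem=60
  op21 P0: load  L6 → S/O on L6; bus BusRd; mem=84
  op22 P0: load  L1 → E/I on L1; bus BusRd; mem=90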